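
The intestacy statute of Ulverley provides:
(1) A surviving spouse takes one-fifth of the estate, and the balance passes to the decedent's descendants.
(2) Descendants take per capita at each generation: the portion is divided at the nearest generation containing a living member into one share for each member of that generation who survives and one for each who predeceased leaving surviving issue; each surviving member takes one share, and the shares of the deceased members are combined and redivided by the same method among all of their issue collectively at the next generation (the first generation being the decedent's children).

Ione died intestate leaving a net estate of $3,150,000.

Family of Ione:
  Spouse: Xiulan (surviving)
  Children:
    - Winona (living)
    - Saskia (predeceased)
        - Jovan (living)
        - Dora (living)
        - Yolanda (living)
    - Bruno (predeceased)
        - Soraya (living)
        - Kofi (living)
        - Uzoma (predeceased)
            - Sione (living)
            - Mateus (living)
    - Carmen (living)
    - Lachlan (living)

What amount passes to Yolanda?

Xiulan takes one-fifth of $3,150,000 = $630,000. The remaining $2,520,000 passes to the descendants.
The descendants' portion ($2,520,000) is divided at the children's generation into 5 shares of $504,000. Winona, Carmen, and Lachlan each take $504,000. The 2 shares of the deceased (Saskia and Bruno) are combined into a pool of $1,008,000.
That pool ($1,008,000) is divided at the grandchildren's generation into 6 shares of $168,000. Jovan, Dora, Yolanda, Soraya, and Kofi each take $168,000. The remaining share for the deceased Uzoma ($168,000) is carried to the next generation.
That pool ($168,000) is divided at the great-grandchildren's generation equally among Sione and Mateus: $84,000 each.

Yolanda receives $168,000.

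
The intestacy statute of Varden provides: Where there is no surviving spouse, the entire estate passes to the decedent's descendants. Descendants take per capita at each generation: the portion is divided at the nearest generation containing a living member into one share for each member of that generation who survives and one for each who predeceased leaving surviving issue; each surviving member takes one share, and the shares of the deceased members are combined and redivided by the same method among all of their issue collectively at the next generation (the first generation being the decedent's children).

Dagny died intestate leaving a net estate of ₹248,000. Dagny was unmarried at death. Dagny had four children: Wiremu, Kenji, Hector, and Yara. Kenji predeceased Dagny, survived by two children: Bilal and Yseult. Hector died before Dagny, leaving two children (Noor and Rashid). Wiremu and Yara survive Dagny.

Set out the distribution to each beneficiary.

The entire ₹248,000 passes to the descendants.
That amount (₹248,000) is divided at the children's generation into 4 shares of ₹62,000. Wiremu and Yara each take ₹62,000. The 2 shares of the deceased (Kenji and Hector) are combined into a pool of ₹124,000.
That pool (₹124,000) is divided at the grandchildren's generation equally among Bilal, Yseult, Noor, and Rashid: ₹31,000 each.

Wiremu: ₹62,000; Bilal: ₹31,000; Yseult: ₹31,000; Noor: ₹31,000; Rashid: ₹31,000; Yara: ₹62,000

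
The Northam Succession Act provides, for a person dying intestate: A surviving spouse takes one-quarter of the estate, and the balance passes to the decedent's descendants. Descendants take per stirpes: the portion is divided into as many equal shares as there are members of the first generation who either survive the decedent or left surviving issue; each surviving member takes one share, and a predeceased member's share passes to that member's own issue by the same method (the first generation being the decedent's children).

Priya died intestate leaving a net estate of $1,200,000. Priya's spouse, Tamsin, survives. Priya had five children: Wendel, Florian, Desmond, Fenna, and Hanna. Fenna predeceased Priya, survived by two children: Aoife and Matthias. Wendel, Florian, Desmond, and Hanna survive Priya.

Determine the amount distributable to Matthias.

Matthias receives $90,000.

Tamsin takes one-quarter of $1,200,000 = $300,000. The remaining $900,000 passes to the descendants.
The descendants' portion ($900,000) is divided into 5 shares of $180,000: Wendel, Florian, Desmond, and Hanna each take $180,000; Fenna's $180,000 share passes to Fenna's issue.
Fenna's share ($180,000) is divided into 2 shares of $90,000: Aoife and Matthias each take $90,000.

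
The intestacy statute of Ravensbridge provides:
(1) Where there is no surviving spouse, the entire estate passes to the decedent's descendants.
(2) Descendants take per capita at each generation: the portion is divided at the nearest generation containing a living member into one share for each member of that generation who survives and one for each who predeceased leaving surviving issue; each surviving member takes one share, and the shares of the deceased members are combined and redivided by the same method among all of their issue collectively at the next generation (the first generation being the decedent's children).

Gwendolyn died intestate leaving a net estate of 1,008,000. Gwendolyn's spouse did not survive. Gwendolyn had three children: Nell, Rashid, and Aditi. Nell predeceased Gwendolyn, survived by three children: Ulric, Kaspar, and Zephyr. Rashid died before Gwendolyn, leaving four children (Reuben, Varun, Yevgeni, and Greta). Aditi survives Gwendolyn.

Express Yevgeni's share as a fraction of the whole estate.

Yevgeni receives 2/21 of the estate.

The entire 1,008,000 passes to the descendants.
That amount (1,008,000) is divided at the children's generation into 3 shares of 336,000. Aditi takes 336,000. The 2 shares of the deceased (Nell and Rashid) are combined into a pool of 672,000.
That pool (672,000) is divided at the grandchildren's generation equally among Ulric, Kaspar, Zephyr, Reuben, Varun, Yevgeni, and Greta: 96,000 each.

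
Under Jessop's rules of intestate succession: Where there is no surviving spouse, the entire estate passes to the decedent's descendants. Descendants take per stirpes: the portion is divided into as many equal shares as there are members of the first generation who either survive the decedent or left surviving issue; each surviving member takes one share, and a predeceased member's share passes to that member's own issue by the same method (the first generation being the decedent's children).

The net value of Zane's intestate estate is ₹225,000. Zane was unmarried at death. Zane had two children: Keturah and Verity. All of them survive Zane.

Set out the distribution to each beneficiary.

Keturah: ₹112,500; Verity: ₹112,500

The entire ₹225,000 passes to the descendants.
That amount (₹225,000) is divided into 2 shares of ₹112,500: Keturah and Verity each take ₹112,500.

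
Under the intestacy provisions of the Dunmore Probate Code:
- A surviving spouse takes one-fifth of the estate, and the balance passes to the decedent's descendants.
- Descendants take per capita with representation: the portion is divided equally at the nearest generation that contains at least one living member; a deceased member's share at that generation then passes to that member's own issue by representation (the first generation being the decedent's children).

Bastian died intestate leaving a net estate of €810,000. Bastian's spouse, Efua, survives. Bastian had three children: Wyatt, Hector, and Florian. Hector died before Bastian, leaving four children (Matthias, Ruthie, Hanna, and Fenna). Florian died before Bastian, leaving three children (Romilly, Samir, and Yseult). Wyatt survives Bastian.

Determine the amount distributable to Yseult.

Yseult receives €72,000.

Efua takes one-fifth of €810,000 = €162,000. The remaining €648,000 passes to the descendants.
The descendants' portion (€648,000) is divided into 3 shares of €216,000: Wyatt takes €216,000; Hector's €216,000 share passes to Hector's issue; Florian's €216,000 share passes to Florian's issue.
Hector's share (€216,000) is divided into 4 shares of €54,000: Matthias, Ruthie, Hanna, and Fenna each take €54,000.
Florian's share (€216,000) is divided into 3 shares of €72,000: Romilly, Samir, and Yseult each take €72,000.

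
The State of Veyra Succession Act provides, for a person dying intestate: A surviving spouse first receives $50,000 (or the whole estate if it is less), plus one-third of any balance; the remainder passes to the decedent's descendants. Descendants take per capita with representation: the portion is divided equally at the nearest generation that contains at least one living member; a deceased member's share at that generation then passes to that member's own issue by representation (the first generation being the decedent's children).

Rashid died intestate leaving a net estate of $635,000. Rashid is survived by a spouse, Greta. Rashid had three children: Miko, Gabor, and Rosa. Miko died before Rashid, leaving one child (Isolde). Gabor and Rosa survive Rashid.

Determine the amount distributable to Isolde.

Isolde receives $130,000.

Greta first takes $50,000, leaving a balance of $585,000. Greta then takes one-third of the balance ($195,000), for a total of $245,000. The remaining $390,000 passes to the descendants.
The descendants' portion ($390,000) is divided into 3 shares of $130,000: Gabor and Rosa each take $130,000; Miko's $130,000 share passes to Miko's issue.
Miko's share ($130,000) passes entirely to Isolde.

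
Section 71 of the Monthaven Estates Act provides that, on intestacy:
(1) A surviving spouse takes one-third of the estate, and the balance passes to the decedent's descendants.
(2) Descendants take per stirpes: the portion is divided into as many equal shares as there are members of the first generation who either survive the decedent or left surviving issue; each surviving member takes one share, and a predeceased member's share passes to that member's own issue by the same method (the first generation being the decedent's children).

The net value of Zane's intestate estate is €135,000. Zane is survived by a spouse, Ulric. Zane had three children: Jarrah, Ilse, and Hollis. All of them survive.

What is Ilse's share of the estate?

Ilse receives €30,000.

Ulric takes one-third of €135,000 = €45,000. The remaining €90,000 passes to the descendants.
The descendants' portion (€90,000) is divided into 3 shares of €30,000: Jarrah, Ilse, and Hollis each take €30,000.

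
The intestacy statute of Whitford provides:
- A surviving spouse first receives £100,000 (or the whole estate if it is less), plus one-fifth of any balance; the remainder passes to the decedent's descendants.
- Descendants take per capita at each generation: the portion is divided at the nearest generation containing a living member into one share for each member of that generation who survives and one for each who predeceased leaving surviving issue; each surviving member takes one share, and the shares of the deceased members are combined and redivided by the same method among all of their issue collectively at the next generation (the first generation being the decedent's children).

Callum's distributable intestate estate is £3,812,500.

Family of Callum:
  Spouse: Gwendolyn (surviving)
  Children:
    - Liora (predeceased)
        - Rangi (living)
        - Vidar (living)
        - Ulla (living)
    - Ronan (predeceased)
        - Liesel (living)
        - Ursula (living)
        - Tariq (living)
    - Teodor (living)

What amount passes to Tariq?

Gwendolyn first takes £100,000, leaving a balance of £3,712,500. Gwendolyn then takes one-fifth of the balance (£742,500), for a total of £842,500. The remaining £2,970,000 passes to the descendants.
The descendants' portion (£2,970,000) is divided at the children's generation into 3 shares of £990,000. Teodor takes £990,000. The 2 shares of the deceased (Liora and Ronan) are combined into a pool of £1,980,000.
That pool (£1,980,000) is divided at the grandchildren's generation equally among Rangi, Vidar, Ulla, Liesel, Ursula, and Tariq: £330,000 each.

Tariq receives £330,000.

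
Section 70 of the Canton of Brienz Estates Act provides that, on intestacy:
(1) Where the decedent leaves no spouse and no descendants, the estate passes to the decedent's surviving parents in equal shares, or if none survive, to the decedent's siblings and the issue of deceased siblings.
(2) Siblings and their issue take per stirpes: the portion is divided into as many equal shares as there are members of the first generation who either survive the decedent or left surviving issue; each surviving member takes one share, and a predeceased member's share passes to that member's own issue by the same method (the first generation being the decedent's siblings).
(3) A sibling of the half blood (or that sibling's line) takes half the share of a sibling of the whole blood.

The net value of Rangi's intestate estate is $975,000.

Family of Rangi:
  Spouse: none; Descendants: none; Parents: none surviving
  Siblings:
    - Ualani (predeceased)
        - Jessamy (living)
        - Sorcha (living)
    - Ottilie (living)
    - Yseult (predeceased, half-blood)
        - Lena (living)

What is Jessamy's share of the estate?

The entire $975,000 passes to the siblings and their issue.
Counting each half-blood sibling's line as half a unit, there are 5/2 units in $975,000, so one unit is $390,000. Whole-blood lines (Ualani and Ottilie) take $390,000 each; half-blood lines (Yseult) take $195,000 each.
Ualani's share ($390,000) is divided into 2 shares of $195,000: Jessamy and Sorcha each take $195,000.
Yseult's share ($195,000) passes entirely to Lena.

Jessamy receives $195,000.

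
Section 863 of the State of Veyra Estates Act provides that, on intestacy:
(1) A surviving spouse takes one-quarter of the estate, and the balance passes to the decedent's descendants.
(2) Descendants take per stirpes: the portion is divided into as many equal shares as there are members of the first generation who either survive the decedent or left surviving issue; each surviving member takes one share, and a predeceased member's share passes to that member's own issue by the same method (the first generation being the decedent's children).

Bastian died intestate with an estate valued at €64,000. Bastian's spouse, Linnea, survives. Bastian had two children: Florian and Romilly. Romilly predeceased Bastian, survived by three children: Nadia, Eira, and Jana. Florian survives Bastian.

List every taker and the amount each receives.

Linnea: €16,000; Florian: €24,000; Nadia: €8,000; Eira: €8,000; Jana: €8,000

Linnea takes one-quarter of €64,000 = €16,000. The remaining €48,000 passes to the descendants.
The descendants' portion (€48,000) is divided into 2 shares of €24,000: Florian takes €24,000; Romilly's €24,000 share passes to Romilly's issue.
Romilly's share (€24,000) is divided into 3 shares of €8,000: Nadia, Eira, and Jana each take €8,000.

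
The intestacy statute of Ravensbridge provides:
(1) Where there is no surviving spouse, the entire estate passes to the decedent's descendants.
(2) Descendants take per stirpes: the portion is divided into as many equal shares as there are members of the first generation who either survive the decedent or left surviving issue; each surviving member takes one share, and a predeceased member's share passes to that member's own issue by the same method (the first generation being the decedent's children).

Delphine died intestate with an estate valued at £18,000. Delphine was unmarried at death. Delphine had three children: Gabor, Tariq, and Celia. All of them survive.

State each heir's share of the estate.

The entire £18,000 passes to the descendants.
That amount (£18,000) is divided into 3 shares of £6,000: Gabor, Tariq, and Celia each take £6,000.

Gabor: £6,000; Tariq: £6,000; Celia: £6,000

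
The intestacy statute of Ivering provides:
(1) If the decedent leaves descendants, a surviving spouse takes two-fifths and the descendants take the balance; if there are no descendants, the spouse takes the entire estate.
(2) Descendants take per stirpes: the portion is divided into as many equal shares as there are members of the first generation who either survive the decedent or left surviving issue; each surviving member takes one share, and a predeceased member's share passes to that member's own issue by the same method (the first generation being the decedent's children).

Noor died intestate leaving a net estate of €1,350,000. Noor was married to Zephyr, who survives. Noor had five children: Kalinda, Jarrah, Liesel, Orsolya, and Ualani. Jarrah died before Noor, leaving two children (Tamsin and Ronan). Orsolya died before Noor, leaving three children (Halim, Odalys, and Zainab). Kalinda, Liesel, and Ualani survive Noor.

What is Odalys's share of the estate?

Odalys receives €54,000.

Zephyr takes two-fifths of €1,350,000 = €540,000. The remaining €810,000 passes to the descendants.
The descendants' portion (€810,000) is divided into 5 shares of €162,000: Kalinda, Liesel, and Ualani each take €162,000; Jarrah's €162,000 share passes to Jarrah's issue; Orsolya's €162,000 share passes to Orsolya's issue.
Jarrah's share (€162,000) is divided into 2 shares of €81,000: Tamsin and Ronan each take €81,000.
Orsolya's share (€162,000) is divided into 3 shares of €54,000: Halim, Odalys, and Zainab each take €54,000.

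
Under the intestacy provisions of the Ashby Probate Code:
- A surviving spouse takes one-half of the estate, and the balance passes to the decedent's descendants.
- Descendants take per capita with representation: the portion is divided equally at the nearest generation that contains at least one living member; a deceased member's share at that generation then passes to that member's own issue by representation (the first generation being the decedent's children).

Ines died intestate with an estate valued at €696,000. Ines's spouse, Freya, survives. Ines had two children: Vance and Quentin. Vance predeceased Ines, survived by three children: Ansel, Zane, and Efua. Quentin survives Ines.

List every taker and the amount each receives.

Freya: €348,000; Ansel: €58,000; Zane: €58,000; Efua: €58,000; Quentin: €174,000

Freya takes one-half of €696,000 = €348,000. The remaining €348,000 passes to the descendants.
The descendants' portion (€348,000) is divided into 2 shares of €174,000: Quentin takes €174,000; Vance's €174,000 share passes to Vance's issue.
Vance's share (€174,000) is divided into 3 shares of €58,000: Ansel, Zane, and Efua each take €58,000.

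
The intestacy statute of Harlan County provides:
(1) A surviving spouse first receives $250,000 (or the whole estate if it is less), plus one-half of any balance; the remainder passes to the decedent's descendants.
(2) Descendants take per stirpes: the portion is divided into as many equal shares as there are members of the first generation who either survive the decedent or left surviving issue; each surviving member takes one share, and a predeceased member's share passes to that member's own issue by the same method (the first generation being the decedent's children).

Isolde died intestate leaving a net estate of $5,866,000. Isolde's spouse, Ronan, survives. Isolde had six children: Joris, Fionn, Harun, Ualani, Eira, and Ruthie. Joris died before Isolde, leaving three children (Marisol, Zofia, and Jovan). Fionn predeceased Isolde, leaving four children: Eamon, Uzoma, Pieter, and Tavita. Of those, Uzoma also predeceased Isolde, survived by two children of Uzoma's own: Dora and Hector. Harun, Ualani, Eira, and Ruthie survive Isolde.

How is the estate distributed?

Ronan first takes $250,000, leaving a balance of $5,616,000. Ronan then takes one-half of the balance ($2,808,000), for a total of $3,058,000. The remaining $2,808,000 passes to the descendants.
The descendants' portion ($2,808,000) is divided into 6 shares of $468,000: Harun, Ualani, Eira, and Ruthie each take $468,000; Joris's $468,000 share passes to Joris's issue; Fionn's $468,000 share passes to Fionn's issue.
Joris's share ($468,000) is divided into 3 shares of $156,000: Marisol, Zofia, and Jovan each take $156,000.
Fionn's share ($468,000) is divided into 4 shares of $117,000: Eamon, Pieter, and Tavita each take $117,000; Uzoma's $117,000 share passes to Uzoma's issue.
Uzoma's share ($117,000) is divided into 2 shares of $58,500: Dora and Hector each take $58,500.

Ronan: $3,058,000; Marisol: $156,000; Zofia: $156,000; Jovan: $156,000; Eamon: $117,000; Dora: $58,500; Hector: $58,500; Pieter: $117,000; Tavita: $117,000; Harun: $468,000; Ualani: $468,000; Eira: $468,000; Ruthie: $468,000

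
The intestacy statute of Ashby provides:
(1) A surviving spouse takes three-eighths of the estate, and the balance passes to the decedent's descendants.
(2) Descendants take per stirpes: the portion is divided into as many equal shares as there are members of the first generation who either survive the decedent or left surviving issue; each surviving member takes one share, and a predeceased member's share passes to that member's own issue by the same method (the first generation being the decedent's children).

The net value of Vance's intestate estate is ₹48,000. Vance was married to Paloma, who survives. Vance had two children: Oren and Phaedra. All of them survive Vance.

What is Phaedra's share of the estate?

Phaedra receives ₹15,000.

Paloma takes three-eighths of ₹48,000 = ₹18,000. The remaining ₹30,000 passes to the descendants.
The descendants' portion (₹30,000) is divided into 2 shares of ₹15,000: Oren and Phaedra each take ₹15,000.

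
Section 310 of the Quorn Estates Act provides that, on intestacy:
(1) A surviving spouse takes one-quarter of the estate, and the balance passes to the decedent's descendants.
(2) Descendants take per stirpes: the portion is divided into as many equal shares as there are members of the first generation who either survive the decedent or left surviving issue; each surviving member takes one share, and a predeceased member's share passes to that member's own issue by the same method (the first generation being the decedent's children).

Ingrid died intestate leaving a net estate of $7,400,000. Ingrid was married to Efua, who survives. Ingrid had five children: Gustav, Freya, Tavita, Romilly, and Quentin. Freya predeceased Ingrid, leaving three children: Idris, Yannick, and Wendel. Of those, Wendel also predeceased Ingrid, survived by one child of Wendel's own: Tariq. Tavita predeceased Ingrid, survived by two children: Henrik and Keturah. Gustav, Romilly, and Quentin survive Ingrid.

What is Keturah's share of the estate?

Efua takes one-quarter of $7,400,000 = $1,850,000. The remaining $5,550,000 passes to the descendants.
The descendants' portion ($5,550,000) is divided into 5 shares of $1,110,000: Gustav, Romilly, and Quentin each take $1,110,000; Freya's $1,110,000 share passes to Freya's issue; Tavita's $1,110,000 share passes to Tavita's issue.
Freya's share ($1,110,000) is divided into 3 shares of $370,000: Idris and Yannick each take $370,000; Wendel's $370,000 share passes to Wendel's issue.
Wendel's share ($370,000) passes entirely to Tariq.
Tavita's share ($1,110,000) is divided into 2 shares of $555,000: Henrik and Keturah each take $555,000.

Keturah receives $555,000.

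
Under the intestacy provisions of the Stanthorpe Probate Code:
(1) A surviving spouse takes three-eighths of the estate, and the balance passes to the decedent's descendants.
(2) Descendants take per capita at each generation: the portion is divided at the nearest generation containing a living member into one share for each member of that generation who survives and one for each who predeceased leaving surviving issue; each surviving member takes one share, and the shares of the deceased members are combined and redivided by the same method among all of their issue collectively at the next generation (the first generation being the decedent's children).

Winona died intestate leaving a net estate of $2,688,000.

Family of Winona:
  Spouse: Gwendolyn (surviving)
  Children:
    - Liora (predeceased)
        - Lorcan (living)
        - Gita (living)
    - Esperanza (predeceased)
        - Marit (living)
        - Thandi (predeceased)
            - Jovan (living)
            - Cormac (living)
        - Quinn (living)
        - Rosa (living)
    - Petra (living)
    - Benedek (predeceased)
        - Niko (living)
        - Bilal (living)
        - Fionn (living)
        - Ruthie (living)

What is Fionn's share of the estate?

Fionn receives $126,000.

Gwendolyn takes three-eighths of $2,688,000 = $1,008,000. The remaining $1,680,000 passes to the descendants.
The descendants' portion ($1,680,000) is divided at the children's generation into 4 shares of $420,000. Petra takes $420,000. The 3 shares of the deceased (Liora, Esperanza, and Benedek) are combined into a pool of $1,260,000.
That pool ($1,260,000) is divided at the grandchildren's generation into 10 shares of $126,000. Lorcan, Gita, Marit, Quinn, Rosa, Niko, Bilal, Fionn, and Ruthie each take $126,000. The remaining share for the deceased Thandi ($126,000) is carried to the next generation.
That pool ($126,000) is divided at the great-grandchildren's generation equally among Jovan and Cormac: $63,000 each.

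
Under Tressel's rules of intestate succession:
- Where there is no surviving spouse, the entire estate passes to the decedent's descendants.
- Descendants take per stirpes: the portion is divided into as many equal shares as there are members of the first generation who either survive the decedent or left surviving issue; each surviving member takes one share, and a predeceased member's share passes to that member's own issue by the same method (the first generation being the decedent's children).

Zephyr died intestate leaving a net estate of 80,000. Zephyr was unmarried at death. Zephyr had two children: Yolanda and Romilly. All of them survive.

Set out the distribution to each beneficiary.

Yolanda: 40,000; Romilly: 40,000

The entire 80,000 passes to the descendants.
That amount (80,000) is divided into 2 shares of 40,000: Yolanda and Romilly each take 40,000.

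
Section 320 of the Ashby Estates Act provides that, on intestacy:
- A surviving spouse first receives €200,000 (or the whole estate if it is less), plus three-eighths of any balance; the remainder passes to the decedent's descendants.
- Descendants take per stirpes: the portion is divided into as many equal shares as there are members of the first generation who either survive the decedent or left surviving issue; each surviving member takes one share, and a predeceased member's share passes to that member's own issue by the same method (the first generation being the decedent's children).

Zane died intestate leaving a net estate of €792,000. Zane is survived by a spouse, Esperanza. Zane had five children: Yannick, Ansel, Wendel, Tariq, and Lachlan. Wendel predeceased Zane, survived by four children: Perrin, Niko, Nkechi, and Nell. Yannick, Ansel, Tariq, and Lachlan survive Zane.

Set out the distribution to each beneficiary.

Esperanza: €422,000; Yannick: €74,000; Ansel: €74,000; Perrin: €18,500; Niko: €18,500; Nkechi: €18,500; Nell: €18,500; Tariq: €74,000; Lachlan: €74,000

Esperanza first takes €200,000, leaving a balance of €592,000. Esperanza then takes three-eighths of the balance (€222,000), for a total of €422,000. The remaining €370,000 passes to the descendants.
The descendants' portion (€370,000) is divided into 5 shares of €74,000: Yannick, Ansel, Tariq, and Lachlan each take €74,000; Wendel's €74,000 share passes to Wendel's issue.
Wendel's share (€74,000) is divided into 4 shares of €18,500: Perrin, Niko, Nkechi, and Nell each take €18,500.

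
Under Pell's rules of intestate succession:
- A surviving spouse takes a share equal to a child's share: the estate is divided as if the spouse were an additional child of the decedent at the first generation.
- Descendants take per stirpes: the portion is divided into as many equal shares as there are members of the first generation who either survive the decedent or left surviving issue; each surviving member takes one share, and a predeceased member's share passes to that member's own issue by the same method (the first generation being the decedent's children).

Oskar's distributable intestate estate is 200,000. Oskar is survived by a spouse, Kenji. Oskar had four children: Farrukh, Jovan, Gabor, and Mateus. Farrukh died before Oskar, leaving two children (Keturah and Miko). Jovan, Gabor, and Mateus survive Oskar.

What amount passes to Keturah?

Keturah receives 20,000.

The spouse counts as an additional share at the children's level, so there are 5 primary shares of 40,000. Kenji takes one such share (40,000).
The children's combined portion (160,000) is divided into 4 shares of 40,000: Jovan, Gabor, and Mateus each take 40,000; Farrukh's 40,000 share passes to Farrukh's issue.
Farrukh's share (40,000) is divided into 2 shares of 20,000: Keturah and Miko each take 20,000.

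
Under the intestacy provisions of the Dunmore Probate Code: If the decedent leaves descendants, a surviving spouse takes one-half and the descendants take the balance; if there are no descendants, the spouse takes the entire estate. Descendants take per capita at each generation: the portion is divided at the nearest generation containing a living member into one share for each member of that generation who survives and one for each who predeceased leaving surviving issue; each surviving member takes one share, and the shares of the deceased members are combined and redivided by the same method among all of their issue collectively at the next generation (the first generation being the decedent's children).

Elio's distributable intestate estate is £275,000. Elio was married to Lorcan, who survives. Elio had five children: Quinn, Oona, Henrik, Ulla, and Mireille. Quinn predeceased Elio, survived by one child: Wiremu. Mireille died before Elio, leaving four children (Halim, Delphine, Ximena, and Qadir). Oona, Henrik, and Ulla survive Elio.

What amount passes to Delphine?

Lorcan takes one-half of £275,000 = £137,500. The remaining £137,500 passes to the descendants.
The descendants' portion (£137,500) is divided at the children's generation into 5 shares of £27,500. Oona, Henrik, and Ulla each take £27,500. The 2 shares of the deceased (Quinn and Mireille) are combined into a pool of £55,000.
That pool (£55,000) is divided at the grandchildren's generation equally among Wiremu, Halim, Delphine, Ximena, and Qadir: £11,000 each.

Delphine receives £11,000.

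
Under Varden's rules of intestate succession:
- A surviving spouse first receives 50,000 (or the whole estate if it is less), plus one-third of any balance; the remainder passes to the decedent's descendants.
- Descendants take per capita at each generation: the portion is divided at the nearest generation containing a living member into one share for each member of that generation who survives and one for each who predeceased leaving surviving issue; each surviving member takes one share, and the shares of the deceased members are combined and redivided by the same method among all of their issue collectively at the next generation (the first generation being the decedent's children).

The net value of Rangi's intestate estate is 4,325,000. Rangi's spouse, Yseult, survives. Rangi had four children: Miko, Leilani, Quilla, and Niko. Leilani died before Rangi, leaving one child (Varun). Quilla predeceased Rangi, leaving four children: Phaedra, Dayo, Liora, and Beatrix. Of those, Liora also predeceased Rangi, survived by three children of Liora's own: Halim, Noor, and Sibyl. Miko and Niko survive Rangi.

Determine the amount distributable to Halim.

Yseult first takes 50,000, leaving a balance of 4,275,000. Yseult then takes one-third of the balance (1,425,000), for a total of 1,475,000. The remaining 2,850,000 passes to the descendants.
The descendants' portion (2,850,000) is divided at the children's generation into 4 shares of 712,500. Miko and Niko each take 712,500. The 2 shares of the deceased (Leilani and Quilla) are combined into a pool of 1,425,000.
That pool (1,425,000) is divided at the grandchildren's generation into 5 shares of 285,000. Varun, Phaedra, Dayo, and Beatrix each take 285,000. The remaining share for the deceased Liora (285,000) is carried to the next generation.
That pool (285,000) is divided at the great-grandchildren's generation equally among Halim, Noor, and Sibyl: 95,000 each.

Halim receives 95,000.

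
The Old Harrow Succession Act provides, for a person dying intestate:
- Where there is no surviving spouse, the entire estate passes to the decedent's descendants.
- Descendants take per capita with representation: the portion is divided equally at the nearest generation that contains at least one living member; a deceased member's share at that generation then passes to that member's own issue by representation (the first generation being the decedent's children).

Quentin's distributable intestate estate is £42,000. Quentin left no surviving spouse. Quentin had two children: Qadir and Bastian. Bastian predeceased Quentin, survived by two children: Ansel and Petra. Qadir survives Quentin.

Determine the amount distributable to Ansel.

Ansel receives £10,500.

The entire £42,000 passes to the descendants.
That amount (£42,000) is divided into 2 shares of £21,000: Qadir takes £21,000; Bastian's £21,000 share passes to Bastian's issue.
Bastian's share (£21,000) is divided into 2 shares of £10,500: Ansel and Petra each take £10,500.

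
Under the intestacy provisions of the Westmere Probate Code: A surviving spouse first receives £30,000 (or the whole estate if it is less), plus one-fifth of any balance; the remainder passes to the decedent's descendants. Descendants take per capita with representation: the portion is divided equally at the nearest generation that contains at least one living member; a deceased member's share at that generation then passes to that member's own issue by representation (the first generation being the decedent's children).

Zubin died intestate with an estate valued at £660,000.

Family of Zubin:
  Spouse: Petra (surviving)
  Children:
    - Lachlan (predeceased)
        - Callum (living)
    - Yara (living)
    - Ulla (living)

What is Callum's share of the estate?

Petra first takes £30,000, leaving a balance of £630,000. Petra then takes one-fifth of the balance (£126,000), for a total of £156,000. The remaining £504,000 passes to the descendants.
The descendants' portion (£504,000) is divided into 3 shares of £168,000: Yara and Ulla each take £168,000; Lachlan's £168,000 share passes to Lachlan's issue.
Lachlan's share (£168,000) passes entirely to Callum.

Callum receives £168,000.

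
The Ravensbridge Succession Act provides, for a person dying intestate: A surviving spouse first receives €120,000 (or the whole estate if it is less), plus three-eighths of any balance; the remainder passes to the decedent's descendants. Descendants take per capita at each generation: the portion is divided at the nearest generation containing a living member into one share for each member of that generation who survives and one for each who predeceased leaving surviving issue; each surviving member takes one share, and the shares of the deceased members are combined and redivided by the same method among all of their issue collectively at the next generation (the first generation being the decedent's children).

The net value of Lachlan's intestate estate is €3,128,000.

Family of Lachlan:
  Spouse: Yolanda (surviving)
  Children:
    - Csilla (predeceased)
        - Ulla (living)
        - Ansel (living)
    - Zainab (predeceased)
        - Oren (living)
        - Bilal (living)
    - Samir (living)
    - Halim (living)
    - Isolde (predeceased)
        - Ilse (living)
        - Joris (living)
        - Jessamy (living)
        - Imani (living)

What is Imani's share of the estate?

Yolanda first takes €120,000, leaving a balance of €3,008,000. Yolanda then takes three-eighths of the balance (€1,128,000), for a total of €1,248,000. The remaining €1,880,000 passes to the descendants.
The descendants' portion (€1,880,000) is divided at the children's generation into 5 shares of €376,000. Samir and Halim each take €376,000. The 3 shares of the deceased (Csilla, Zainab, and Isolde) are combined into a pool of €1,128,000.
That pool (€1,128,000) is divided at the grandchildren's generation equally among Ulla, Ansel, Oren, Bilal, Ilse, Joris, Jessamy, and Imani: €141,000 each.

Imani receives €141,000.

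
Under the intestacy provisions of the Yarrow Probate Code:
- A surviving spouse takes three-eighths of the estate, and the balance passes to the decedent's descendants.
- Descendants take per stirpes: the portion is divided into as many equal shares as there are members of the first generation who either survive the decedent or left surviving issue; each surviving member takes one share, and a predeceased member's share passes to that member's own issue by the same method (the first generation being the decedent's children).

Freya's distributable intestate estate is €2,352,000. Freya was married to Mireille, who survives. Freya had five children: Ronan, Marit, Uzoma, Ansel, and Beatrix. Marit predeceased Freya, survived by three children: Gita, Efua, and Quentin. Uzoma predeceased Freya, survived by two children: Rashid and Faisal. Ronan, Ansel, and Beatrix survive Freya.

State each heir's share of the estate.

Mireille: €882,000; Ronan: €294,000; Gita: €98,000; Efua: €98,000; Quentin: €98,000; Rashid: €147,000; Faisal: €147,000; Ansel: €294,000; Beatrix: €294,000

Mireille takes three-eighths of €2,352,000 = €882,000. The remaining €1,470,000 passes to the descendants.
The descendants' portion (€1,470,000) is divided into 5 shares of €294,000: Ronan, Ansel, and Beatrix each take €294,000; Marit's €294,000 share passes to Marit's issue; Uzoma's €294,000 share passes to Uzoma's issue.
Marit's share (€294,000) is divided into 3 shares of €98,000: Gita, Efua, and Quentin each take €98,000.
Uzoma's share (€294,000) is divided into 2 shares of €147,000: Rashid and Faisal each take €147,000.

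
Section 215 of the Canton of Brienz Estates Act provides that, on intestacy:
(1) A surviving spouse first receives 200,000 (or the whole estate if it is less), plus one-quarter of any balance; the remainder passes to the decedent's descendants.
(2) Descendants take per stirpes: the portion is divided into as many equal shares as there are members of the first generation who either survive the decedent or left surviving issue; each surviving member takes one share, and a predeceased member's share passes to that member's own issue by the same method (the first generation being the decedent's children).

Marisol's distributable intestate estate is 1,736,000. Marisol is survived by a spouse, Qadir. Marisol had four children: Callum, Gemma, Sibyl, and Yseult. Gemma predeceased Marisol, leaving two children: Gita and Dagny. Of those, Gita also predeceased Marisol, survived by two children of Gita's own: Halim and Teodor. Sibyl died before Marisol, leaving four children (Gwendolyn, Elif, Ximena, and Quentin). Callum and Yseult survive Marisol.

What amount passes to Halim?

Halim receives 72,000.

Qadir first takes 200,000, leaving a balance of 1,536,000. Qadir then takes one-quarter of the balance (384,000), for a total of 584,000. The remaining 1,152,000 passes to the descendants.
The descendants' portion (1,152,000) is divided into 4 shares of 288,000: Callum and Yseult each take 288,000; Gemma's 288,000 share passes to Gemma's issue; Sibyl's 288,000 share passes to Sibyl's issue.
Gemma's share (288,000) is divided into 2 shares of 144,000: Dagny takes 144,000; Gita's 144,000 share passes to Gita's issue.
Gita's share (144,000) is divided into 2 shares of 72,000: Halim and Teodor each take 72,000.
Sibyl's share (288,000) is divided into 4 shares of 72,000: Gwendolyn, Elif, Ximena, and Quentin each take 72,000.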